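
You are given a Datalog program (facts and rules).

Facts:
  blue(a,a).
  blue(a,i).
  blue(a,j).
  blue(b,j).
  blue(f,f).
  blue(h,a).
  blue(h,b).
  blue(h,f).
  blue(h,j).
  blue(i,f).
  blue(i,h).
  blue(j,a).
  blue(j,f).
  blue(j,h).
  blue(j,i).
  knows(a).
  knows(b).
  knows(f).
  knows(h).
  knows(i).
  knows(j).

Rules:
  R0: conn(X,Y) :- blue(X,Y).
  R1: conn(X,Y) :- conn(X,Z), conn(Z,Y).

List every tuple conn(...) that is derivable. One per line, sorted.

conn(a,a)
conn(a,b)
conn(a,f)
conn(a,h)
conn(a,i)
conn(a,j)
conn(b,a)
conn(b,b)
conn(b,f)
conn(b,h)
conn(b,i)
conn(b,j)
conn(f,f)
conn(h,a)
conn(h,b)
conn(h,f)
conn(h,h)
conn(h,i)
conn(h,j)
conn(i,a)
conn(i,b)
conn(i,f)
conn(i,h)
conn(i,i)
conn(i,j)
conn(j,a)
conn(j,b)
conn(j,f)
conn(j,h)
conn(j,i)
conn(j,j)

round 1: derive conn(a,a) via R0 from blue(a,a)
round 1: derive conn(a,i) via R0 from blue(a,i)
round 1: derive conn(a,j) via R0 from blue(a,j)
round 1: derive conn(b,j) via R0 from blue(b,j)
round 1: derive conn(f,f) via R0 from blue(f,f)
round 1: derive conn(h,a) via R0 from blue(h,a)
round 1: derive conn(h,b) via R0 from blue(h,b)
round 1: derive conn(h,f) via R0 from blue(h,f)
round 1: derive conn(h,j) via R0 from blue(h,j)
round 1: derive conn(i,f) via R0 from blue(i,f)
round 1: derive conn(i,h) via R0 from blue(i,h)
round 1: derive conn(j,a) via R0 from blue(j,a)
round 1: derive conn(j,f) via R0 from blue(j,f)
round 1: derive conn(j,h) via R0 from blue(j,h)
round 1: derive conn(j,i) via R0 from blue(j,i)
round 2: derive conn(a,f) via R1 from conn(a,i), conn(i,f)
round 2: derive conn(a,h) via R1 from conn(a,i), conn(i,h)
round 2: derive conn(b,a) via R1 from conn(b,j), conn(j,a)
round 2: derive conn(b,f) via R1 from conn(b,j), conn(j,f)
round 2: derive conn(b,h) via R1 from conn(b,j), conn(j,h)
round 2: derive conn(b,i) via R1 from conn(b,j), conn(j,i)
round 2: derive conn(h,h) via R1 from conn(h,j), conn(j,h)
round 2: derive conn(h,i) via R1 from conn(h,a), conn(a,i)
round 2: derive conn(i,a) via R1 from conn(i,h), conn(h,a)
round 2: derive conn(i,b) via R1 from conn(i,h), conn(h,b)
round 2: derive conn(i,j) via R1 from conn(i,h), conn(h,j)
round 2: derive conn(j,b) via R1 from conn(j,h), conn(h,b)
round 2: derive conn(j,j) via R1 from conn(j,a), conn(a,j)
round 3: derive conn(a,b) via R1 from conn(a,h), conn(h,b)
round 3: derive conn(b,b) via R1 from conn(b,h), conn(h,b)
round 3: derive conn(i,i) via R1 from conn(i,a), conn(a,i)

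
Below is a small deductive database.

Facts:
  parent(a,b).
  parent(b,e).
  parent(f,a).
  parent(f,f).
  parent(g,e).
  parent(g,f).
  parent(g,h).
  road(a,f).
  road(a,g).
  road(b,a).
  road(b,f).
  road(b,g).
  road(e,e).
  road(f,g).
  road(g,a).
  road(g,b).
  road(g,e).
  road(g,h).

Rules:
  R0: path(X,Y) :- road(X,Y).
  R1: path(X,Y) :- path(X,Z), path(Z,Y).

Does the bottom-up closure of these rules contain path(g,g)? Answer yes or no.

yes

round 1: derive path(a,f) via R0 from road(a,f)
round 1: derive path(a,g) via R0 from road(a,g)
round 1: derive path(b,a) via R0 from road(b,a)
round 1: derive path(b,f) via R0 from road(b,f)
round 1: derive path(b,g) via R0 from road(b,g)
round 1: derive path(e,e) via R0 from road(e,e)
round 1: derive path(f,g) via R0 from road(f,g)
round 1: derive path(g,a) via R0 from road(g,a)
round 1: derive path(g,b) via R0 from road(g,b)
round 1: derive path(g,e) via R0 from road(g,e)
round 1: derive path(g,h) via R0 from road(g,h)
round 2: derive path(a,a) via R1 from path(a,g), path(g,a)
round 2: derive path(a,b) via R1 from path(a,g), path(g,b)
round 2: derive path(a,e) via R1 from path(a,g), path(g,e)
round 2: derive path(a,h) via R1 from path(a,g), path(g,h)
round 2: derive path(b,b) via R1 from path(b,g), path(g,b)
round 2: derive path(b,e) via R1 from path(b,g), path(g,e)
round 2: derive path(b,h) via R1 from path(b,g), path(g,h)
round 2: derive path(f,a) via R1 from path(f,g), path(g,a)
round 2: derive path(f,b) via R1 from path(f,g), path(g,b)
round 2: derive path(f,e) via R1 from path(f,g), path(g,e)
round 2: derive path(f,h) via R1 from path(f,g), path(g,h)
round 2: derive path(g,f) via R1 from path(g,a), path(a,f)
round 2: derive path(g,g) via R1 from path(g,a), path(a,g)
round 3: derive path(f,f) via R1 from path(f,a), path(a,f)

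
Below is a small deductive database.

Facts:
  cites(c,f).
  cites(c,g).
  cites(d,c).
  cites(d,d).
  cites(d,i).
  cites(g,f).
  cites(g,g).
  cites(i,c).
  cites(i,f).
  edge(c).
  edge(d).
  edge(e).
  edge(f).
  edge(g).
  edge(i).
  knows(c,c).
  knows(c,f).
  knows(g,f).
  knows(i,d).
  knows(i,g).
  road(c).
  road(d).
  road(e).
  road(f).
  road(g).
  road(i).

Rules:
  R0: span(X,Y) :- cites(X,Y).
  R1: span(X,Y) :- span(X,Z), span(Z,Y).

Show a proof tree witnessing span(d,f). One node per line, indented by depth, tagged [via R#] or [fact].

round 1: derive span(c,f) via R0 from cites(c,f)
round 1: derive span(c,g) via R0 from cites(c,g)
round 1: derive span(d,c) via R0 from cites(d,c)
round 1: derive span(d,d) via R0 from cites(d,d)
round 1: derive span(d,i) via R0 from cites(d,i)
round 1: derive span(g,f) via R0 from cites(g,f)
round 1: derive span(g,g) via R0 from cites(g,g)
round 1: derive span(i,c) via R0 from cites(i,c)
round 1: derive span(i,f) via R0 from cites(i,f)
round 2: derive span(d,f) via R1 from span(d,c), span(c,f)
round 2: derive span(d,g) via R1 from span(d,c), span(c,g)
round 2: derive span(i,g) via R1 from span(i,c), span(c,g)

span(d,f)  [via R1]
  span(d,c)  [via R0]
    cites(d,c)  [fact]
  span(c,f)  [via R0]
    cites(c,f)  [fact]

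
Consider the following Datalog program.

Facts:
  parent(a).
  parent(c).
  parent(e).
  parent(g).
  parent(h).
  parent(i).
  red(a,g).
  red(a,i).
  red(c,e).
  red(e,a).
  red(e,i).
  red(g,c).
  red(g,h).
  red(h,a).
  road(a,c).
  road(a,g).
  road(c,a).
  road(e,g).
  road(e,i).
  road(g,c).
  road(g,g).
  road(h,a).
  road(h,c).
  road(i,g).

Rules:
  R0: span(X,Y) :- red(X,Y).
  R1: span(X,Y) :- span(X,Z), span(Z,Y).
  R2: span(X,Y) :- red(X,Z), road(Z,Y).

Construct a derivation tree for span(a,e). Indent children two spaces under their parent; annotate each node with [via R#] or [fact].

round 1: derive span(a,g) via R0 from red(a,g)
round 1: derive span(a,i) via R0 from red(a,i)
round 1: derive span(c,e) via R0 from red(c,e)
round 1: derive span(e,a) via R0 from red(e,a)
round 1: derive span(e,i) via R0 from red(e,i)
round 1: derive span(g,c) via R0 from red(g,c)
round 1: derive span(g,h) via R0 from red(g,h)
round 1: derive span(h,a) via R0 from red(h,a)
round 1: derive span(a,c) via R2 from red(a,g), road(g,c)
round 1: derive span(c,g) via R2 from red(c,e), road(e,g)
round 1: derive span(c,i) via R2 from red(c,e), road(e,i)
round 1: derive span(e,c) via R2 from red(e,a), road(a,c)
round 1: derive span(e,g) via R2 from red(e,a), road(a,g)
round 1: derive span(g,a) via R2 from red(g,c), road(c,a)
round 1: derive span(h,c) via R2 from red(h,a), road(a,c)
round 1: derive span(h,g) via R2 from red(h,a), road(a,g)
round 2: derive span(a,a) via R1 from span(a,g), span(g,a)
round 2: derive span(a,e) via R1 from span(a,c), span(c,e)
round 2: derive span(a,h) via R1 from span(a,g), span(g,h)
round 2: derive span(c,a) via R1 from span(c,e), span(e,a)
round 2: derive span(c,c) via R1 from span(c,e), span(e,c)
round 2: derive span(c,h) via R1 from span(c,g), span(g,h)
round 2: derive span(e,e) via R1 from span(e,c), span(c,e)
round 2: derive span(e,h) via R1 from span(e,g), span(g,h)
round 2: derive span(g,e) via R1 from span(g,c), span(c,e)
round 2: derive span(g,g) via R1 from span(g,a), span(a,g)
round 2: derive span(g,i) via R1 from span(g,a), span(a,i)
round 2: derive span(h,e) via R1 from span(h,c), span(c,e)
round 2: derive span(h,h) via R1 from span(h,g), span(g,h)
round 2: derive span(h,i) via R1 from span(h,a), span(a,i)

span(a,e)  [via R1]
  span(a,c)  [via R2]
    red(a,g)  [fact]
    road(g,c)  [fact]
  span(c,e)  [via R0]
    red(c,e)  [fact]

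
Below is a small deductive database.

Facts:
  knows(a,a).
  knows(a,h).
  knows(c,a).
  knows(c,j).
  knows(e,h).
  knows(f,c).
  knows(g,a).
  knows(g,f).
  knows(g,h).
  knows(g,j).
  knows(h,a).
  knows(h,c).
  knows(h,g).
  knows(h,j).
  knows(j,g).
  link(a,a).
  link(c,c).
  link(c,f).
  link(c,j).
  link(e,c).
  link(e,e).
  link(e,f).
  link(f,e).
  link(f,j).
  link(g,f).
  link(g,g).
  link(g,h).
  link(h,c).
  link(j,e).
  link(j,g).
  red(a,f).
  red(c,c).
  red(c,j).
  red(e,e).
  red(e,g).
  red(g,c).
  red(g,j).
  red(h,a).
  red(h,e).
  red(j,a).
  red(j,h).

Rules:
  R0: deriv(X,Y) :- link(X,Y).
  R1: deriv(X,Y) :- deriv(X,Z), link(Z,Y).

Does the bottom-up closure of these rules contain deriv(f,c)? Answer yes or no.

round 1: derive deriv(a,a) via R0 from link(a,a)
round 1: derive deriv(c,c) via R0 from link(c,c)
round 1: derive deriv(c,f) via R0 from link(c,f)
round 1: derive deriv(c,j) via R0 from link(c,j)
round 1: derive deriv(e,c) via R0 from link(e,c)
round 1: derive deriv(e,e) via R0 from link(e,e)
round 1: derive deriv(e,f) via R0 from link(e,f)
round 1: derive deriv(f,e) via R0 from link(f,e)
round 1: derive deriv(f,j) via R0 from link(f,j)
round 1: derive deriv(g,f) via R0 from link(g,f)
round 1: derive deriv(g,g) via R0 from link(g,g)
round 1: derive deriv(g,h) via R0 from link(g,h)
round 1: derive deriv(h,c) via R0 from link(h,c)
round 1: derive deriv(j,e) via R0 from link(j,e)
round 1: derive deriv(j,g) via R0 from link(j,g)
round 2: derive deriv(c,e) via R1 from deriv(c,f), link(f,e)
round 2: derive deriv(c,g) via R1 from deriv(c,j), link(j,g)
round 2: derive deriv(e,j) via R1 from deriv(e,c), link(c,j)
round 2: derive deriv(f,c) via R1 from deriv(f,e), link(e,c)
round 2: derive deriv(f,f) via R1 from deriv(f,e), link(e,f)
round 2: derive deriv(f,g) via R1 from deriv(f,j), link(j,g)
round 2: derive deriv(g,c) via R1 from deriv(g,h), link(h,c)
round 2: derive deriv(g,e) via R1 from deriv(g,f), link(f,e)
round 2: derive deriv(g,j) via R1 from deriv(g,f), link(f,j)
round 2: derive deriv(h,f) via R1 from deriv(h,c), link(c,f)
round 2: derive deriv(h,j) via R1 from deriv(h,c), link(c,j)
round 2: derive deriv(j,c) via R1 from deriv(j,e), link(e,c)
round 2: derive deriv(j,f) via R1 from deriv(j,e), link(e,f)
round 2: derive deriv(j,h) via R1 from deriv(j,g), link(g,h)
round 3: derive deriv(c,h) via R1 from deriv(c,g), link(g,h)
round 3: derive deriv(e,g) via R1 from deriv(e,j), link(j,g)
round 3: derive deriv(f,h) via R1 from deriv(f,g), link(g,h)
round 3: derive deriv(h,e) via R1 from deriv(h,f), link(f,e)
round 3: derive deriv(h,g) via R1 from deriv(h,j), link(j,g)
round 3: derive deriv(j,j) via R1 from deriv(j,c), link(c,j)
round 4: derive deriv(e,h) via R1 from deriv(e,g), link(g,h)
round 4: derive deriv(h,h) via R1 from deriv(h,g), link(g,h)

yes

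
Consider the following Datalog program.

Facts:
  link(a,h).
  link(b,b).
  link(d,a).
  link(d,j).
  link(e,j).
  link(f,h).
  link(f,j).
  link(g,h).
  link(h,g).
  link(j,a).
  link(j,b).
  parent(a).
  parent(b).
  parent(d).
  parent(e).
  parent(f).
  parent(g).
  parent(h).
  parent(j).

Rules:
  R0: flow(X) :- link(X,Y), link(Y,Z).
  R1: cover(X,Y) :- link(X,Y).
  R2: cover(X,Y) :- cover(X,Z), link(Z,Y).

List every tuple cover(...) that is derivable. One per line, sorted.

round 1: derive cover(a,h) via R1 from link(a,h)
round 1: derive cover(b,b) via R1 from link(b,b)
round 1: derive cover(d,a) via R1 from link(d,a)
round 1: derive cover(d,j) via R1 from link(d,j)
round 1: derive cover(e,j) via R1 from link(e,j)
round 1: derive cover(f,h) via R1 from link(f,h)
round 1: derive cover(f,j) via R1 from link(f,j)
round 1: derive cover(g,h) via R1 from link(g,h)
round 1: derive cover(h,g) via R1 from link(h,g)
round 1: derive cover(j,a) via R1 from link(j,a)
round 1: derive cover(j,b) via R1 from link(j,b)
round 2: derive cover(a,g) via R2 from cover(a,h), link(h,g)
round 2: derive cover(d,b) via R2 from cover(d,j), link(j,b)
round 2: derive cover(d,h) via R2 from cover(d,a), link(a,h)
round 2: derive cover(e,a) via R2 from cover(e,j), link(j,a)
round 2: derive cover(e,b) via R2 from cover(e,j), link(j,b)
round 2: derive cover(f,a) via R2 from cover(f,j), link(j,a)
round 2: derive cover(f,b) via R2 from cover(f,j), link(j,b)
round 2: derive cover(f,g) via R2 from cover(f,h), link(h,g)
round 2: derive cover(g,g) via R2 from cover(g,h), link(h,g)
round 2: derive cover(h,h) via R2 from cover(h,g), link(g,h)
round 2: derive cover(j,h) via R2 from cover(j,a), link(a,h)
round 3: derive cover(d,g) via R2 from cover(d,h), link(h,g)
round 3: derive cover(e,h) via R2 from cover(e,a), link(a,h)
round 3: derive cover(j,g) via R2 from cover(j,h), link(h,g)
round 4: derive cover(e,g) via R2 from cover(e,h), link(h,g)

cover(a,g)
cover(a,h)
cover(b,b)
cover(d,a)
cover(d,b)
cover(d,g)
cover(d,h)
cover(d,j)
cover(e,a)
cover(e,b)
cover(e,g)
cover(e,h)
cover(e,j)
cover(f,a)
cover(f,b)
cover(f,g)
cover(f,h)
cover(f,j)
cover(g,g)
cover(g,h)
cover(h,g)
cover(h,h)
cover(j,a)
cover(j,b)
cover(j,g)
cover(j,h)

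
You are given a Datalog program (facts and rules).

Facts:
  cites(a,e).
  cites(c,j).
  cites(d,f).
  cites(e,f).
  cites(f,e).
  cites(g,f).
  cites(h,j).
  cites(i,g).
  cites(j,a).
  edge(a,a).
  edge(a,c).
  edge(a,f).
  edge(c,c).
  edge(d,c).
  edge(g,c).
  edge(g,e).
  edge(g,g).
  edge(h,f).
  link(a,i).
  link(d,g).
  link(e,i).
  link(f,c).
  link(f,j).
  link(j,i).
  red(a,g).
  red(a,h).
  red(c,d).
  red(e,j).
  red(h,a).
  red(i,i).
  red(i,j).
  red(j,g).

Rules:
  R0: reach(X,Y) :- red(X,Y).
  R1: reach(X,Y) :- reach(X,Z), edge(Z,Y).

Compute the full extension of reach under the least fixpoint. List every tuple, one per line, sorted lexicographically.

round 1: derive reach(a,g) via R0 from red(a,g)
round 1: derive reach(a,h) via R0 from red(a,h)
round 1: derive reach(c,d) via R0 from red(c,d)
round 1: derive reach(e,j) via R0 from red(e,j)
round 1: derive reach(h,a) via R0 from red(h,a)
round 1: derive reach(i,i) via R0 from red(i,i)
round 1: derive reach(i,j) via R0 from red(i,j)
round 1: derive reach(j,g) via R0 from red(j,g)
round 2: derive reach(a,c) via R1 from reach(a,g), edge(g,c)
round 2: derive reach(a,e) via R1 from reach(a,g), edge(g,e)
round 2: derive reach(a,f) via R1 from reach(a,h), edge(h,f)
round 2: derive reach(c,c) via R1 from reach(c,d), edge(d,c)
round 2: derive reach(h,c) via R1 from reach(h,a), edge(a,c)
round 2: derive reach(h,f) via R1 from reach(h,a), edge(a,f)
round 2: derive reach(j,c) via R1 from reach(j,g), edge(g,c)
round 2: derive reach(j,e) via R1 from reach(j,g), edge(g,e)

reach(a,c)
reach(a,e)
reach(a,f)
reach(a,g)
reach(a,h)
reach(c,c)
reach(c,d)
reach(e,j)
reach(h,a)
reach(h,c)
reach(h,f)
reach(i,i)
reach(i,j)
reach(j,c)
reach(j,e)
reach(j,g)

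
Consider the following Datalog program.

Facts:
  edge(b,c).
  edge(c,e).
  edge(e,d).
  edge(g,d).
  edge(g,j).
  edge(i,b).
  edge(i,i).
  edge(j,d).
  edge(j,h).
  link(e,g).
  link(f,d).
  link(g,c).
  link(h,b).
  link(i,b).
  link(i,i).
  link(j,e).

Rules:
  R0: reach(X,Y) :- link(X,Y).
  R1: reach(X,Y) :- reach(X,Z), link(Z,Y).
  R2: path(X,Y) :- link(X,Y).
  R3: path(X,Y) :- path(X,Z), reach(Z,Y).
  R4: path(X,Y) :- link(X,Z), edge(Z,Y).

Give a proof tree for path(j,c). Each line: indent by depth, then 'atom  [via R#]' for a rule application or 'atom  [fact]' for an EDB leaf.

path(j,c)  [via R3]
  path(j,e)  [via R2]
    link(j,e)  [fact]
  reach(e,c)  [via R1]
    reach(e,g)  [via R0]
      link(e,g)  [fact]
    link(g,c)  [fact]

round 1: derive reach(e,g) via R0 from link(e,g)
round 1: derive reach(f,d) via R0 from link(f,d)
round 1: derive reach(g,c) via R0 from link(g,c)
round 1: derive reach(h,b) via R0 from link(h,b)
round 1: derive reach(i,b) via R0 from link(i,b)
round 1: derive reach(i,i) via R0 from link(i,i)
round 1: derive reach(j,e) via R0 from link(j,e)
round 1: derive path(e,g) via R2 from link(e,g)
round 1: derive path(f,d) via R2 from link(f,d)
round 1: derive path(g,c) via R2 from link(g,c)
round 1: derive path(h,b) via R2 from link(h,b)
round 1: derive path(i,b) via R2 from link(i,b)
round 1: derive path(i,i) via R2 from link(i,i)
round 1: derive path(j,e) via R2 from link(j,e)
round 1: derive path(e,d) via R4 from link(e,g), edge(g,d)
round 1: derive path(e,j) via R4 from link(e,g), edge(g,j)
round 1: derive path(g,e) via R4 from link(g,c), edge(c,e)
round 1: derive path(h,c) via R4 from link(h,b), edge(b,c)
round 1: derive path(i,c) via R4 from link(i,b), edge(b,c)
round 1: derive path(j,d) via R4 from link(j,e), edge(e,d)
round 2: derive reach(e,c) via R1 from reach(e,g), link(g,c)
round 2: derive reach(j,g) via R1 from reach(j,e), link(e,g)
round 2: derive path(e,c) via R3 from path(e,g), reach(g,c)
round 2: derive path(e,e) via R3 from path(e,j), reach(j,e)
round 2: derive path(g,g) via R3 from path(g,e), reach(e,g)
round 2: derive path(j,g) via R3 from path(j,e), reach(e,g)
round 3: derive reach(j,c) via R1 from reach(j,g), link(g,c)
round 3: derive path(j,c) via R3 from path(j,e), reach(e,c)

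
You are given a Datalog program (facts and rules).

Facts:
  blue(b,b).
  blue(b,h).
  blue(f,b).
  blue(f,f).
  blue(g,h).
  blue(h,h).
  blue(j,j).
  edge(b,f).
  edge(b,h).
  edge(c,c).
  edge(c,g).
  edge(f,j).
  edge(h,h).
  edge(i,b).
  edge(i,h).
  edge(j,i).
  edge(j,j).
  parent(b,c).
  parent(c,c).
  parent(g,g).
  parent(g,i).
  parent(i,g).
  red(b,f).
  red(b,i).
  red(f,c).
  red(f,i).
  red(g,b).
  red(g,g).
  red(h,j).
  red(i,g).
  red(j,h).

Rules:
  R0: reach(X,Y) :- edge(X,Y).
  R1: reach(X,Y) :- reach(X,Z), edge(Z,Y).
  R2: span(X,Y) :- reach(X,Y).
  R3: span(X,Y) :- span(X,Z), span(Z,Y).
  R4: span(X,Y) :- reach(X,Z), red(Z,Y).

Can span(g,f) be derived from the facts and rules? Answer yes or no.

no

round 1: derive reach(b,f) via R0 from edge(b,f)
round 1: derive reach(b,h) via R0 from edge(b,h)
round 1: derive reach(c,c) via R0 from edge(c,c)
round 1: derive reach(c,g) via R0 from edge(c,g)
round 1: derive reach(f,j) via R0 from edge(f,j)
round 1: derive reach(h,h) via R0 from edge(h,h)
round 1: derive reach(i,b) via R0 from edge(i,b)
round 1: derive reach(i,h) via R0 from edge(i,h)
round 1: derive reach(j,i) via R0 from edge(j,i)
round 1: derive reach(j,j) via R0 from edge(j,j)
round 2: derive reach(b,j) via R1 from reach(b,f), edge(f,j)
round 2: derive reach(f,i) via R1 from reach(f,j), edge(j,i)
round 2: derive reach(i,f) via R1 from reach(i,b), edge(b,f)
round 2: derive reach(j,b) via R1 from reach(j,i), edge(i,b)
round 2: derive reach(j,h) via R1 from reach(j,i), edge(i,h)
round 2: derive span(b,f) via R2 from reach(b,f)
round 2: derive span(b,h) via R2 from reach(b,h)
round 2: derive span(c,c) via R2 from reach(c,c)
round 2: derive span(c,g) via R2 from reach(c,g)
round 2: derive span(f,j) via R2 from reach(f,j)
round 2: derive span(h,h) via R2 from reach(h,h)
round 2: derive span(i,b) via R2 from reach(i,b)
round 2: derive span(i,h) via R2 from reach(i,h)
round 2: derive span(j,i) via R2 from reach(j,i)
round 2: derive span(j,j) via R2 from reach(j,j)
round 2: derive span(b,c) via R4 from reach(b,f), red(f,c)
round 2: derive span(b,i) via R4 from reach(b,f), red(f,i)
round 2: derive span(b,j) via R4 from reach(b,h), red(h,j)
round 2: derive span(c,b) via R4 from reach(c,g), red(g,b)
round 2: derive span(f,h) via R4 from reach(f,j), red(j,h)
round 2: derive span(h,j) via R4 from reach(h,h), red(h,j)
round 2: derive span(i,f) via R4 from reach(i,b), red(b,f)
round 2: derive span(i,i) via R4 from reach(i,b), red(b,i)
round 2: derive span(i,j) via R4 from reach(i,h), red(h,j)
round 2: derive span(j,g) via R4 from reach(j,i), red(i,g)
round 2: derive span(j,h) via R4 from reach(j,j), red(j,h)
round 3: derive reach(b,i) via R1 from reach(b,j), edge(j,i)
round 3: derive reach(f,b) via R1 from reach(f,i), edge(i,b)
round 3: derive reach(f,h) via R1 from reach(f,i), edge(i,h)
round 3: derive reach(i,j) via R1 from reach(i,f), edge(f,j)
round 3: derive reach(j,f) via R1 from reach(j,b), edge(b,f)
round 3: derive span(f,i) via R2 from reach(f,i)
round 3: derive span(j,b) via R2 from reach(j,b)
round 3: derive span(b,b) via R3 from span(b,c), span(c,b)
round 3: derive span(b,g) via R3 from span(b,c), span(c,g)
round 3: derive span(c,f) via R3 from span(c,b), span(b,f)
round 3: derive span(c,h) via R3 from span(c,b), span(b,h)
round 3: derive span(c,i) via R3 from span(c,b), span(b,i)
round 3: derive span(c,j) via R3 from span(c,b), span(b,j)
round 3: derive span(f,g) via R3 from span(f,j), span(j,g)
round 3: derive span(h,g) via R3 from span(h,j), span(j,g)
round 3: derive span(h,i) via R3 from span(h,j), span(j,i)
round 3: derive span(i,c) via R3 from span(i,b), span(b,c)
round 3: derive span(i,g) via R3 from span(i,j), span(j,g)
round 3: derive span(j,f) via R3 from span(j,i), span(i,f)
round 4: derive reach(b,b) via R1 from reach(b,i), edge(i,b)
round 4: derive reach(f,f) via R1 from reach(f,b), edge(b,f)
round 4: derive reach(i,i) via R1 from reach(i,j), edge(j,i)
round 4: derive span(f,b) via R2 from reach(f,b)
round 4: derive span(f,c) via R3 from span(f,i), span(i,c)
round 4: derive span(f,f) via R3 from span(f,i), span(i,f)
round 4: derive span(h,b) via R3 from span(h,i), span(i,b)
round 4: derive span(h,c) via R3 from span(h,i), span(i,c)
round 4: derive span(h,f) via R3 from span(h,i), span(i,f)
round 4: derive span(j,c) via R3 from span(j,b), span(b,c)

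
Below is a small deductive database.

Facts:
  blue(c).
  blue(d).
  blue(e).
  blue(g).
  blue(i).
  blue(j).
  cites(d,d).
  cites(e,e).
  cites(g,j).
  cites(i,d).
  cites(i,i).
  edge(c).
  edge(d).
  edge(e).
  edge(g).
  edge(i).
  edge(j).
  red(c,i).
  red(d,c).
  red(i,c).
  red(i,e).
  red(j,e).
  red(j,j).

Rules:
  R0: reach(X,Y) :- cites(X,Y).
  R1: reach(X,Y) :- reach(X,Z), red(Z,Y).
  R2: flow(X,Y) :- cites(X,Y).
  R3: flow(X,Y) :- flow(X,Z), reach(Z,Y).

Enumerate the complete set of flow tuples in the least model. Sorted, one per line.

flow(d,c)
flow(d,d)
flow(d,e)
flow(d,i)
flow(e,e)
flow(g,j)
flow(i,c)
flow(i,d)
flow(i,e)
flow(i,i)

round 1: derive reach(d,d) via R0 from cites(d,d)
round 1: derive reach(e,e) via R0 from cites(e,e)
round 1: derive reach(g,j) via R0 from cites(g,j)
round 1: derive reach(i,d) via R0 from cites(i,d)
round 1: derive reach(i,i) via R0 from cites(i,i)
round 1: derive flow(d,d) via R2 from cites(d,d)
round 1: derive flow(e,e) via R2 from cites(e,e)
round 1: derive flow(g,j) via R2 from cites(g,j)
round 1: derive flow(i,d) via R2 from cites(i,d)
round 1: derive flow(i,i) via R2 from cites(i,i)
round 2: derive reach(d,c) via R1 from reach(d,d), red(d,c)
round 2: derive reach(g,e) via R1 from reach(g,j), red(j,e)
round 2: derive reach(i,c) via R1 from reach(i,d), red(d,c)
round 2: derive reach(i,e) via R1 from reach(i,i), red(i,e)
round 3: derive reach(d,i) via R1 from reach(d,c), red(c,i)
round 3: derive flow(d,c) via R3 from flow(d,d), reach(d,c)
round 3: derive flow(i,c) via R3 from flow(i,d), reach(d,c)
round 3: derive flow(i,e) via R3 from flow(i,i), reach(i,e)
round 4: derive reach(d,e) via R1 from reach(d,i), red(i,e)
round 4: derive flow(d,i) via R3 from flow(d,d), reach(d,i)
round 5: derive flow(d,e) via R3 from flow(d,d), reach(d,e)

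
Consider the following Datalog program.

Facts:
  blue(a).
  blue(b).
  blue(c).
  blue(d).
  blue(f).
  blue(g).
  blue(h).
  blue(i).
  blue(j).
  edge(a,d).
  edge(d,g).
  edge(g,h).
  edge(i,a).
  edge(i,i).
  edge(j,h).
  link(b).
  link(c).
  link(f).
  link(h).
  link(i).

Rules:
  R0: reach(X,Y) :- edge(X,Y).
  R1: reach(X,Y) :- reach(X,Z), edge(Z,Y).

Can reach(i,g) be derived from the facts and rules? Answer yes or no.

yes

round 1: derive reach(a,d) via R0 from edge(a,d)
round 1: derive reach(d,g) via R0 from edge(d,g)
round 1: derive reach(g,h) via R0 from edge(g,h)
round 1: derive reach(i,a) via R0 from edge(i,a)
round 1: derive reach(i,i) via R0 from edge(i,i)
round 1: derive reach(j,h) via R0 from edge(j,h)
round 2: derive reach(a,g) via R1 from reach(a,d), edge(d,g)
round 2: derive reach(d,h) via R1 from reach(d,g), edge(g,h)
round 2: derive reach(i,d) via R1 from reach(i,a), edge(a,d)
round 3: derive reach(a,h) via R1 from reach(a,g), edge(g,h)
round 3: derive reach(i,g) via R1 from reach(i,d), edge(d,g)
round 4: derive reach(i,h) via R1 from reach(i,g), edge(g,h)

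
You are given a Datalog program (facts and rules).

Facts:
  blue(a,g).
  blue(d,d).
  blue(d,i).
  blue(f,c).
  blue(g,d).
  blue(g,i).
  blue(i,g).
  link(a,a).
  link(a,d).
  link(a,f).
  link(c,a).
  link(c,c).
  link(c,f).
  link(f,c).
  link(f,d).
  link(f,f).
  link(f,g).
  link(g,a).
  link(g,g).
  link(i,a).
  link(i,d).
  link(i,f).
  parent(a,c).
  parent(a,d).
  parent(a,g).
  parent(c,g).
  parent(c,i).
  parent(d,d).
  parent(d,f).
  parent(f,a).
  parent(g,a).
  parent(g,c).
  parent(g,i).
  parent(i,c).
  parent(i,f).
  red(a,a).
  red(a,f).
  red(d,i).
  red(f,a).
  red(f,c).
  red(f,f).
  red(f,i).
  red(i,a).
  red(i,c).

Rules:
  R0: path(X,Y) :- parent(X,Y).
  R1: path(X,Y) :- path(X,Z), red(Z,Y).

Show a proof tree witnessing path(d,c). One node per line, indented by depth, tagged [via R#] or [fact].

round 1: derive path(a,c) via R0 from parent(a,c)
round 1: derive path(a,d) via R0 from parent(a,d)
round 1: derive path(a,g) via R0 from parent(a,g)
round 1: derive path(c,g) via R0 from parent(c,g)
round 1: derive path(c,i) via R0 from parent(c,i)
round 1: derive path(d,d) via R0 from parent(d,d)
round 1: derive path(d,f) via R0 from parent(d,f)
round 1: derive path(f,a) via R0 from parent(f,a)
round 1: derive path(g,a) via R0 from parent(g,a)
round 1: derive path(g,c) via R0 from parent(g,c)
round 1: derive path(g,i) via R0 from parent(g,i)
round 1: derive path(i,c) via R0 from parent(i,c)
round 1: derive path(i,f) via R0 from parent(i,f)
round 2: derive path(a,i) via R1 from path(a,d), red(d,i)
round 2: derive path(c,a) via R1 from path(c,i), red(i,a)
round 2: derive path(c,c) via R1 from path(c,i), red(i,c)
round 2: derive path(d,a) via R1 from path(d,f), red(f,a)
round 2: derive path(d,c) via R1 from path(d,f), red(f,c)
round 2: derive path(d,i) via R1 from path(d,d), red(d,i)
round 2: derive path(f,f) via R1 from path(f,a), red(a,f)
round 2: derive path(g,f) via R1 from path(g,a), red(a,f)
round 2: derive path(i,a) via R1 from path(i,f), red(f,a)
round 2: derive path(i,i) via R1 from path(i,f), red(f,i)
round 3: derive path(a,a) via R1 from path(a,i), red(i,a)
round 3: derive path(c,f) via R1 from path(c,a), red(a,f)
round 3: derive path(f,c) via R1 from path(f,f), red(f,c)
round 3: derive path(f,i) via R1 from path(f,f), red(f,i)
round 4: derive path(a,f) via R1 from path(a,a), red(a,f)

path(d,c)  [via R1]
  path(d,f)  [via R0]
    parent(d,f)  [fact]
  red(f,c)  [fact]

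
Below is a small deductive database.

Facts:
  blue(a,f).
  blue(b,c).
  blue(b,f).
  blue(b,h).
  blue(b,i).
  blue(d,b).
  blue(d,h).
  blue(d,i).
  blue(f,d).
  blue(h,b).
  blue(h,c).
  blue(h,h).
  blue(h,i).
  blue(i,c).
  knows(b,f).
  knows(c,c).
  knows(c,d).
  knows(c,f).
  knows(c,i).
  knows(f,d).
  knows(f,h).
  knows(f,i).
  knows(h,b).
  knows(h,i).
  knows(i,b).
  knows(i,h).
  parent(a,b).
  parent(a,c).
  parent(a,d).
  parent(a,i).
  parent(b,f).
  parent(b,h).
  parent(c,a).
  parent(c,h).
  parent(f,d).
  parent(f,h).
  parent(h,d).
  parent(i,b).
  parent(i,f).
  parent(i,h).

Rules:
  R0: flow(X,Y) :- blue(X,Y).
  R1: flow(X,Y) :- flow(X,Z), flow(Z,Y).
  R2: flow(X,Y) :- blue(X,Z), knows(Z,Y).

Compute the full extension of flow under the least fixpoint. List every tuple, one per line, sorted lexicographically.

flow(a,b)
flow(a,c)
flow(a,d)
flow(a,f)
flow(a,h)
flow(a,i)
flow(b,b)
flow(b,c)
flow(b,d)
flow(b,f)
flow(b,h)
flow(b,i)
flow(d,b)
flow(d,c)
flow(d,d)
flow(d,f)
flow(d,h)
flow(d,i)
flow(f,b)
flow(f,c)
flow(f,d)
flow(f,f)
flow(f,h)
flow(f,i)
flow(h,b)
flow(h,c)
flow(h,d)
flow(h,f)
flow(h,h)
flow(h,i)
flow(i,b)
flow(i,c)
flow(i,d)
flow(i,f)
flow(i,h)
flow(i,i)

round 1: derive flow(a,f) via R0 from blue(a,f)
round 1: derive flow(b,c) via R0 from blue(b,c)
round 1: derive flow(b,f) via R0 from blue(b,f)
round 1: derive flow(b,h) via R0 from blue(b,h)
round 1: derive flow(b,i) via R0 from blue(b,i)
round 1: derive flow(d,b) via R0 from blue(d,b)
round 1: derive flow(d,h) via R0 from blue(d,h)
round 1: derive flow(d,i) via R0 from blue(d,i)
round 1: derive flow(f,d) via R0 from blue(f,d)
round 1: derive flow(h,b) via R0 from blue(h,b)
round 1: derive flow(h,c) via R0 from blue(h,c)
round 1: derive flow(h,h) via R0 from blue(h,h)
round 1: derive flow(h,i) via R0 from blue(h,i)
round 1: derive flow(i,c) via R0 from blue(i,c)
round 1: derive flow(a,d) via R2 from blue(a,f), knows(f,d)
round 1: derive flow(a,h) via R2 from blue(a,f), knows(f,h)
round 1: derive flow(a,i) via R2 from blue(a,f), knows(f,i)
round 1: derive flow(b,b) via R2 from blue(b,h), knows(h,b)
round 1: derive flow(b,d) via R2 from blue(b,c), knows(c,d)
round 1: derive flow(d,f) via R2 from blue(d,b), knows(b,f)
round 1: derive flow(h,d) via R2 from blue(h,c), knows(c,d)
round 1: derive flow(h,f) via R2 from blue(h,b), knows(b,f)
round 1: derive flow(i,d) via R2 from blue(i,c), knows(c,d)
round 1: derive flow(i,f) via R2 from blue(i,c), knows(c,f)
round 1: derive flow(i,i) via R2 from blue(i,c), knows(c,i)
round 2: derive flow(a,b) via R1 from flow(a,d), flow(d,b)
round 2: derive flow(a,c) via R1 from flow(a,h), flow(h,c)
round 2: derive flow(d,c) via R1 from flow(d,b), flow(b,c)
round 2: derive flow(d,d) via R1 from flow(d,b), flow(b,d)
round 2: derive flow(f,b) via R1 from flow(f,d), flow(d,b)
round 2: derive flow(f,f) via R1 from flow(f,d), flow(d,f)
round 2: derive flow(f,h) via R1 from flow(f,d), flow(d,h)
round 2: derive flow(f,i) via R1 from flow(f,d), flow(d,i)
round 2: derive flow(i,b) via R1 from flow(i,d), flow(d,b)
round 2: derive flow(i,h) via R1 from flow(i,d), flow(d,h)
round 3: derive flow(f,c) via R1 from flow(f,b), flow(b,c)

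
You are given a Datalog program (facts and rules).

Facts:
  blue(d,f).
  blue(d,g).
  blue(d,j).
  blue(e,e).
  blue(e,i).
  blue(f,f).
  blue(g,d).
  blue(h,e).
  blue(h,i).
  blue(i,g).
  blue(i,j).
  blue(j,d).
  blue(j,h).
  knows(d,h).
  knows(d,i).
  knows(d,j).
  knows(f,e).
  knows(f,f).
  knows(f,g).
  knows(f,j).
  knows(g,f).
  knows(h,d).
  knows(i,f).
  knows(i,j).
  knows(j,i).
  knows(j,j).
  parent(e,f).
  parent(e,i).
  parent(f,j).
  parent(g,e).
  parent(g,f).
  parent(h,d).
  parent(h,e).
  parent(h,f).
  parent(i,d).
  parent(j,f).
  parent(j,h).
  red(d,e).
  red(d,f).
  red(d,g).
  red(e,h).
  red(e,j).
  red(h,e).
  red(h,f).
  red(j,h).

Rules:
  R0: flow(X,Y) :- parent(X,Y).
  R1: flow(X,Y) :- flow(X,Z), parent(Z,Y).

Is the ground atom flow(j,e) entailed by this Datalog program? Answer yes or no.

yes

round 1: derive flow(e,f) via R0 from parent(e,f)
round 1: derive flow(e,i) via R0 from parent(e,i)
round 1: derive flow(f,j) via R0 from parent(f,j)
round 1: derive flow(g,e) via R0 from parent(g,e)
round 1: derive flow(g,f) via R0 from parent(g,f)
round 1: derive flow(h,d) via R0 from parent(h,d)
round 1: derive flow(h,e) via R0 from parent(h,e)
round 1: derive flow(h,f) via R0 from parent(h,f)
round 1: derive flow(i,d) via R0 from parent(i,d)
round 1: derive flow(j,f) via R0 from parent(j,f)
round 1: derive flow(j,h) via R0 from parent(j,h)
round 2: derive flow(e,d) via R1 from flow(e,i), parent(i,d)
round 2: derive flow(e,j) via R1 from flow(e,f), parent(f,j)
round 2: derive flow(f,f) via R1 from flow(f,j), parent(j,f)
round 2: derive flow(f,h) via R1 from flow(f,j), parent(j,h)
round 2: derive flow(g,i) via R1 from flow(g,e), parent(e,i)
round 2: derive flow(g,j) via R1 from flow(g,f), parent(f,j)
round 2: derive flow(h,i) via R1 from flow(h,e), parent(e,i)
round 2: derive flow(h,j) via R1 from flow(h,f), parent(f,j)
round 2: derive flow(j,d) via R1 from flow(j,h), parent(h,d)
round 2: derive flow(j,e) via R1 from flow(j,h), parent(h,e)
round 2: derive flow(j,j) via R1 from flow(j,f), parent(f,j)
round 3: derive flow(e,h) via R1 from flow(e,j), parent(j,h)
round 3: derive flow(f,d) via R1 from flow(f,h), parent(h,d)
round 3: derive flow(f,e) via R1 from flow(f,h), parent(h,e)
round 3: derive flow(g,d) via R1 from flow(g,i), parent(i,d)
round 3: derive flow(g,h) via R1 from flow(g,j), parent(j,h)
round 3: derive flow(h,h) via R1 from flow(h,j), parent(j,h)
round 3: derive flow(j,i) via R1 from flow(j,e), parent(e,i)
round 4: derive flow(e,e) via R1 from flow(e,h), parent(h,e)
round 4: derive flow(f,i) via R1 from flow(f,e), parent(e,i)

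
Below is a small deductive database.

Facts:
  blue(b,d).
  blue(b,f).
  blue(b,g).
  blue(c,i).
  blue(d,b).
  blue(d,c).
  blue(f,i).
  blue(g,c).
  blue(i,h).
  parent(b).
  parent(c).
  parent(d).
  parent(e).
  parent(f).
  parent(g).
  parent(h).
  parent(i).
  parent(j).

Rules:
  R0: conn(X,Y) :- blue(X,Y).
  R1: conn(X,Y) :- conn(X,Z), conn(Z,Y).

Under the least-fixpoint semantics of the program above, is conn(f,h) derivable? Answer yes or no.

round 1: derive conn(b,d) via R0 from blue(b,d)
round 1: derive conn(b,f) via R0 from blue(b,f)
round 1: derive conn(b,g) via R0 from blue(b,g)
round 1: derive conn(c,i) via R0 from blue(c,i)
round 1: derive conn(d,b) via R0 from blue(d,b)
round 1: derive conn(d,c) via R0 from blue(d,c)
round 1: derive conn(f,i) via R0 from blue(f,i)
round 1: derive conn(g,c) via R0 from blue(g,c)
round 1: derive conn(i,h) via R0 from blue(i,h)
round 2: derive conn(b,b) via R1 from conn(b,d), conn(d,b)
round 2: derive conn(b,c) via R1 from conn(b,d), conn(d,c)
round 2: derive conn(b,i) via R1 from conn(b,f), conn(f,i)
round 2: derive conn(c,h) via R1 from conn(c,i), conn(i,h)
round 2: derive conn(d,d) via R1 from conn(d,b), conn(b,d)
round 2: derive conn(d,f) via R1 from conn(d,b), conn(b,f)
round 2: derive conn(d,g) via R1 from conn(d,b), conn(b,g)
round 2: derive conn(d,i) via R1 from conn(d,c), conn(c,i)
round 2: derive conn(f,h) via R1 from conn(f,i), conn(i,h)
round 2: derive conn(g,i) via R1 from conn(g,c), conn(c,i)
round 3: derive conn(b,h) via R1 from conn(b,c), conn(c,h)
round 3: derive conn(d,h) via R1 from conn(d,c), conn(c,h)
round 3: derive conn(g,h) via R1 from conn(g,c), conn(c,h)

yes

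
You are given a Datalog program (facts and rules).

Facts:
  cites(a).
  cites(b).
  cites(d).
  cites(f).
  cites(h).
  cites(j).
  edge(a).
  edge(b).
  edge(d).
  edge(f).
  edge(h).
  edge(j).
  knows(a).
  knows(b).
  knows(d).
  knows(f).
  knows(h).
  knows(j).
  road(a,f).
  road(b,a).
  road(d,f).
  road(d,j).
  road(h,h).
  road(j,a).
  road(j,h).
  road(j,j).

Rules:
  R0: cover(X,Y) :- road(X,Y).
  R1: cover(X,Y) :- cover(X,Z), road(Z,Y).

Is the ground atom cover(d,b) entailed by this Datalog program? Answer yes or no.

no

round 1: derive cover(a,f) via R0 from road(a,f)
round 1: derive cover(b,a) via R0 from road(b,a)
round 1: derive cover(d,f) via R0 from road(d,f)
round 1: derive cover(d,j) via R0 from road(d,j)
round 1: derive cover(h,h) via R0 from road(h,h)
round 1: derive cover(j,a) via R0 from road(j,a)
round 1: derive cover(j,h) via R0 from road(j,h)
round 1: derive cover(j,j) via R0 from road(j,j)
round 2: derive cover(b,f) via R1 from cover(b,a), road(a,f)
round 2: derive cover(d,a) via R1 from cover(d,j), road(j,a)
round 2: derive cover(d,h) via R1 from cover(d,j), road(j,h)
round 2: derive cover(j,f) via R1 from cover(j,a), road(a,f)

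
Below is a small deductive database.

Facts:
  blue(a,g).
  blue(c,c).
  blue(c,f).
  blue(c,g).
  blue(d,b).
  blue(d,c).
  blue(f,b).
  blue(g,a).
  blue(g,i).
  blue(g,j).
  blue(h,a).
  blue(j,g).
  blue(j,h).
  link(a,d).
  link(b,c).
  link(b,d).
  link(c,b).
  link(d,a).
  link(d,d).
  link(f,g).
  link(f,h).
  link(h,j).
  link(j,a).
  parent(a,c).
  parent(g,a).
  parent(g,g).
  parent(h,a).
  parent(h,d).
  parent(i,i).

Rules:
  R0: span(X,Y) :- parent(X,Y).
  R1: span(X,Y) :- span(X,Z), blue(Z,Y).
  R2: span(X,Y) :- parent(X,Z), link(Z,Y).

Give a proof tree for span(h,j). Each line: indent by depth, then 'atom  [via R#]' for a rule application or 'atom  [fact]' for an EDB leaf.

span(h,j)  [via R1]
  span(h,g)  [via R1]
    span(h,a)  [via R0]
      parent(h,a)  [fact]
    blue(a,g)  [fact]
  blue(g,j)  [fact]

round 1: derive span(a,c) via R0 from parent(a,c)
round 1: derive span(g,a) via R0 from parent(g,a)
round 1: derive span(g,g) via R0 from parent(g,g)
round 1: derive span(h,a) via R0 from parent(h,a)
round 1: derive span(h,d) via R0 from parent(h,d)
round 1: derive span(i,i) via R0 from parent(i,i)
round 1: derive span(a,b) via R2 from parent(a,c), link(c,b)
round 1: derive span(g,d) via R2 from parent(g,a), link(a,d)
round 2: derive span(a,f) via R1 from span(a,c), blue(c,f)
round 2: derive span(a,g) via R1 from span(a,c), blue(c,g)
round 2: derive span(g,b) via R1 from span(g,d), blue(d,b)
round 2: derive span(g,c) via R1 from span(g,d), blue(d,c)
round 2: derive span(g,i) via R1 from span(g,g), blue(g,i)
round 2: derive span(g,j) via R1 from span(g,g), blue(g,j)
round 2: derive span(h,b) via R1 from span(h,d), blue(d,b)
round 2: derive span(h,c) via R1 from span(h,d), blue(d,c)
round 2: derive span(h,g) via R1 from span(h,a), blue(a,g)
round 3: derive span(a,a) via R1 from span(a,g), blue(g,a)
round 3: derive span(a,i) via R1 from span(a,g), blue(g,i)
round 3: derive span(a,j) via R1 from span(a,g), blue(g,j)
round 3: derive span(g,f) via R1 from span(g,c), blue(c,f)
round 3: derive span(g,h) via R1 from span(g,j), blue(j,h)
round 3: derive span(h,f) via R1 from span(h,c), blue(c,f)
round 3: derive span(h,i) via R1 from span(h,g), blue(g,i)
round 3: derive span(h,j) via R1 from span(h,g), blue(g,j)
round 4: derive span(a,h) via R1 from span(a,j), blue(j,h)
round 4: derive span(h,h) via R1 from span(h,j), blue(j,h)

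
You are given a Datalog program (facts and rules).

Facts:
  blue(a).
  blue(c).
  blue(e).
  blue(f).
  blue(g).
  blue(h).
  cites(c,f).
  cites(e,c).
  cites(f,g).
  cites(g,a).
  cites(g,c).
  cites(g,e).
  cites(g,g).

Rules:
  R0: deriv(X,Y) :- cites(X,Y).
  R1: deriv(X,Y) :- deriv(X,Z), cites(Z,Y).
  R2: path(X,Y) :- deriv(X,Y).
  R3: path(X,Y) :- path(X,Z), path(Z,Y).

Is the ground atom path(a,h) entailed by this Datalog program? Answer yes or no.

round 1: derive deriv(c,f) via R0 from cites(c,f)
round 1: derive deriv(e,c) via R0 from cites(e,c)
round 1: derive deriv(f,g) via R0 from cites(f,g)
round 1: derive deriv(g,a) via R0 from cites(g,a)
round 1: derive deriv(g,c) via R0 from cites(g,c)
round 1: derive deriv(g,e) via R0 from cites(g,e)
round 1: derive deriv(g,g) via R0 from cites(g,g)
round 2: derive deriv(c,g) via R1 from deriv(c,f), cites(f,g)
round 2: derive deriv(e,f) via R1 from deriv(e,c), cites(c,f)
round 2: derive deriv(f,a) via R1 from deriv(f,g), cites(g,a)
round 2: derive deriv(f,c) via R1 from deriv(f,g), cites(g,c)
round 2: derive deriv(f,e) via R1 from deriv(f,g), cites(g,e)
round 2: derive deriv(g,f) via R1 from deriv(g,c), cites(c,f)
round 2: derive path(c,f) via R2 from deriv(c,f)
round 2: derive path(e,c) via R2 from deriv(e,c)
round 2: derive path(f,g) via R2 from deriv(f,g)
round 2: derive path(g,a) via R2 from deriv(g,a)
round 2: derive path(g,c) via R2 from deriv(g,c)
round 2: derive path(g,e) via R2 from deriv(g,e)
round 2: derive path(g,g) via R2 from deriv(g,g)
round 3: derive deriv(c,a) via R1 from deriv(c,g), cites(g,a)
round 3: derive deriv(c,c) via R1 from deriv(c,g), cites(g,c)
round 3: derive deriv(c,e) via R1 from deriv(c,g), cites(g,e)
round 3: derive deriv(e,g) via R1 from deriv(e,f), cites(f,g)
round 3: derive deriv(f,f) via R1 from deriv(f,c), cites(c,f)
round 3: derive path(c,g) via R2 from deriv(c,g)
round 3: derive path(e,f) via R2 from deriv(e,f)
round 3: derive path(f,a) via R2 from deriv(f,a)
round 3: derive path(f,c) via R2 from deriv(f,c)
round 3: derive path(f,e) via R2 from deriv(f,e)
round 3: derive path(g,f) via R2 from deriv(g,f)
round 4: derive deriv(e,a) via R1 from deriv(e,g), cites(g,a)
round 4: derive deriv(e,e) via R1 from deriv(e,g), cites(g,e)
round 4: derive path(c,a) via R2 from deriv(c,a)
round 4: derive path(c,c) via R2 from deriv(c,c)
round 4: derive path(c,e) via R2 from deriv(c,e)
round 4: derive path(e,g) via R2 from deriv(e,g)
round 4: derive path(f,f) via R2 from deriv(f,f)
round 4: derive path(e,a) via R3 from path(e,f), path(f,a)
round 4: derive path(e,e) via R3 from path(e,f), path(f,e)

no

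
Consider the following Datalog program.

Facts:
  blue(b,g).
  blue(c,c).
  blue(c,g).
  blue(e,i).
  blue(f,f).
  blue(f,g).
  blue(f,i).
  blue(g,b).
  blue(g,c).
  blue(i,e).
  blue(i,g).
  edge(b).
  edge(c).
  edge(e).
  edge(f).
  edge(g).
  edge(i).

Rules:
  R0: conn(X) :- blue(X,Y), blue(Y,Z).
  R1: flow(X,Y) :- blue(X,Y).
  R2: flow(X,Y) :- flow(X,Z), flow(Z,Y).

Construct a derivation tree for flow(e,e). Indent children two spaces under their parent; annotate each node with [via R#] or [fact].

flow(e,e)  [via R2]
  flow(e,i)  [via R1]
    blue(e,i)  [fact]
  flow(i,e)  [via R1]
    blue(i,e)  [fact]

round 1: derive flow(b,g) via R1 from blue(b,g)
round 1: derive flow(c,c) via R1 from blue(c,c)
round 1: derive flow(c,g) via R1 from blue(c,g)
round 1: derive flow(e,i) via R1 from blue(e,i)
round 1: derive flow(f,f) via R1 from blue(f,f)
round 1: derive flow(f,g) via R1 from blue(f,g)
round 1: derive flow(f,i) via R1 from blue(f,i)
round 1: derive flow(g,b) via R1 from blue(g,b)
round 1: derive flow(g,c) via R1 from blue(g,c)
round 1: derive flow(i,e) via R1 from blue(i,e)
round 1: derive flow(i,g) via R1 from blue(i,g)
round 2: derive flow(b,b) via R2 from flow(b,g), flow(g,b)
round 2: derive flow(b,c) via R2 from flow(b,g), flow(g,c)
round 2: derive flow(c,b) via R2 from flow(c,g), flow(g,b)
round 2: derive flow(e,e) via R2 from flow(e,i), flow(i,e)
round 2: derive flow(e,g) via R2 from flow(e,i), flow(i,g)
round 2: derive flow(f,b) via R2 from flow(f,g), flow(g,b)
round 2: derive flow(f,c) via R2 from flow(f,g), flow(g,c)
round 2: derive flow(f,e) via R2 from flow(f,i), flow(i,e)
round 2: derive flow(g,g) via R2 from flow(g,b), flow(b,g)
round 2: derive flow(i,b) via R2 from flow(i,g), flow(g,b)
round 2: derive flow(i,c) via R2 from flow(i,g), flow(g,c)
round 2: derive flow(i,i) via R2 from flow(i,e), flow(e,i)
round 3: derive flow(e,b) via R2 from flow(e,g), flow(g,b)
round 3: derive flow(e,c) via R2 from flow(e,g), flow(g,c)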